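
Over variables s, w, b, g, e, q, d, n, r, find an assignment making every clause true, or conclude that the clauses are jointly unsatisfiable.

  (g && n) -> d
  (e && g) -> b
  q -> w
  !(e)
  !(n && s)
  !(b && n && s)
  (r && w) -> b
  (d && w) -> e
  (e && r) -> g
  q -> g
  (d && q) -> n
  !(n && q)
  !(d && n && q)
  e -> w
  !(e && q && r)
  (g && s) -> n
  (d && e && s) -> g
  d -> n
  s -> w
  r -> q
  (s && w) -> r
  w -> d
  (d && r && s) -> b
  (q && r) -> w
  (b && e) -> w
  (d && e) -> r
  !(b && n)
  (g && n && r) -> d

s = False, w = False, b = False, g = True, e = False, q = False, d = False, n = False, r = False

Unit clause (!e) forces e = False.
Set s = False.
Try w = True:
  (!d || e || !w) forces d = False.
  clause (d || !w) is falsified — backtrack.
So w = False.
  then (!q || w) forces q = False.
  then (q || !r) forces r = False.
Set b = False.
Set g = True.
Set d = False.
  then (d || !g || !n) forces n = False.
All clauses satisfied.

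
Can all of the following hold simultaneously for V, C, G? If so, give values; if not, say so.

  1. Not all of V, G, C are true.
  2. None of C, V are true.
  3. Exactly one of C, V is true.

Case V = True:
  Constraint (2) is violated (V=T) — contradiction.
Case V = False:
  (2) forces C = False.
  Constraint (3) is violated (C=F, V=F) — contradiction.
Both cases fail — unsatisfiable.

No satisfying assignment exists.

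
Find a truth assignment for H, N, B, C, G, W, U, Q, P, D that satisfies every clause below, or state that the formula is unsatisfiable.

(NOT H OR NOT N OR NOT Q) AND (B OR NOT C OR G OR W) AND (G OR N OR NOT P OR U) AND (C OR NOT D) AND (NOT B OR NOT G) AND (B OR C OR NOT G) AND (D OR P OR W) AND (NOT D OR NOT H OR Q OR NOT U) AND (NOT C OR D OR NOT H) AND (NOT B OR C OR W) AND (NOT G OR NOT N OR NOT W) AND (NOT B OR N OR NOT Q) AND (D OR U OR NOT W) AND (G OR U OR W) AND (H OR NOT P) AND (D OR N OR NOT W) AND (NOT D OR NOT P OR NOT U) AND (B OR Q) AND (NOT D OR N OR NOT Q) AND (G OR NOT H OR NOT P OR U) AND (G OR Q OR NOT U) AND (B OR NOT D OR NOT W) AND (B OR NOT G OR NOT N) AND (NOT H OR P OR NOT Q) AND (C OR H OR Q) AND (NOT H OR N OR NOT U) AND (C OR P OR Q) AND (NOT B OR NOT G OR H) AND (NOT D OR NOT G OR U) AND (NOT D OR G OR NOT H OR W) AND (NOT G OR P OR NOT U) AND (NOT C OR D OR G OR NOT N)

H=F; N=T; B=T; C=F; G=F; W=T; U=T; Q=T; P=F; D=F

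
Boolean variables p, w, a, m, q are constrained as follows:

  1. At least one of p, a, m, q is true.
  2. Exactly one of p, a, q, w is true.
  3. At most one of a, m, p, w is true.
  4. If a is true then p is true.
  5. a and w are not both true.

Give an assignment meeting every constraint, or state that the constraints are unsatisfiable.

p = False, w = False, a = False, m = True, q = True

  (1) {p, a, m, q}: 2 true — at least one ✓
  (2) {p, a, q, w}: 1 true — exactly one ✓
  (3) {a, m, p, w}: 1 true — at most one ✓
  (4) a=F ⇒ p: vacuous ✓
  (5) a=F, w=F — not both ✓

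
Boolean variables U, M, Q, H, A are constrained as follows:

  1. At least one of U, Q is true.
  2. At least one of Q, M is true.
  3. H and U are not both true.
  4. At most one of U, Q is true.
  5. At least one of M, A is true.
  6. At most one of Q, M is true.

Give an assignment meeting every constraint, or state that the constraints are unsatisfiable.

U=F, M=F, Q=T, H=F, A=T

  (1) {U, Q}: 1 true — at least one ✓
  (2) {Q, M}: 1 true — at least one ✓
  (3) H=F, U=F — not both ✓
  (4) {U, Q}: 1 true — at most one ✓
  (5) {M, A}: 1 true — at least one ✓
  (6) {Q, M}: 1 true — at most one ✓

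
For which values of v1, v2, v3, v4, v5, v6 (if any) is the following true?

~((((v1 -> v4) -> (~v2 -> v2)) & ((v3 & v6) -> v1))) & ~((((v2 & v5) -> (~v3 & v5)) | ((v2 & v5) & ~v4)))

v1 = False, v2 = True, v3 = True, v4 = True, v5 = True, v6 = True

  ~((((v1 -> v4) -> (~v2 -> v2)) & ((v3 & v6) -> v1))) = True
    ((v1 -> v4) -> (~v2 -> v2)) & ((v3 & v6) -> v1) = False
      (v1 -> v4) -> (~v2 -> v2) = True
        v1 -> v4 = True
        ~v2 -> v2 = True
          ~v2 = False
      (v3 & v6) -> v1 = False
        v3 & v6 = True
  ~((((v2 & v5) -> (~v3 & v5)) | ((v2 & v5) & ~v4))) = True
    ((v2 & v5) -> (~v3 & v5)) | ((v2 & v5) & ~v4) = False
      (v2 & v5) -> (~v3 & v5) = False
        v2 & v5 = True
        ~v3 & v5 = False
          ~v3 = False
      (v2 & v5) & ~v4 = False
        v2 & v5 = True
        ~v4 = False
Both conjuncts True, so the formula holds.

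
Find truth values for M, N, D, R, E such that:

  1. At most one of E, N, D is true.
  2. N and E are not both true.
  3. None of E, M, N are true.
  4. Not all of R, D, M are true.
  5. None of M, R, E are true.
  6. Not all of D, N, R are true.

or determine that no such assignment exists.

M = False; N = False; D = True; R = False; E = False

  (1) {E, N, D}: 1 true — at most one ✓
  (2) N=F, E=F — not both ✓
  (3) {E, M, N}: 0 true — none ✓
  (4) {R, D, M}: 1/3 true — not all ✓
  (5) {M, R, E}: 0 true — none ✓
  (6) {D, N, R}: 1/3 true — not all ✓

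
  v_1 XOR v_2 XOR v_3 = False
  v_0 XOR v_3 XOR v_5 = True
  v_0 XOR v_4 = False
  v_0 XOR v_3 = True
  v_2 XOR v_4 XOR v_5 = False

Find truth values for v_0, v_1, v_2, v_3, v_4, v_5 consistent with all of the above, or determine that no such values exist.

v_0: True, v_1: True, v_2: True, v_3: False, v_4: True, v_5: False

v_1 XOR v_2 XOR v_3 = T XOR T XOR F = False ✓
v_0 XOR v_3 XOR v_5 = T XOR F XOR F = True ✓
v_0 XOR v_4 = T XOR T = False ✓
v_0 XOR v_3 = T XOR F = True ✓
v_2 XOR v_4 XOR v_5 = T XOR T XOR F = False ✓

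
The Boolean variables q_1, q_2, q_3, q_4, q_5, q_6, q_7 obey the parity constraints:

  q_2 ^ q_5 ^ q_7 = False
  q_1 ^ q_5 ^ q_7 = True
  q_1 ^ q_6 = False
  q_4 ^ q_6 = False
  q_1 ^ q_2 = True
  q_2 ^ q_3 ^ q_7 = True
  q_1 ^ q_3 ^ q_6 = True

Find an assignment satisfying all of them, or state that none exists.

q_1=F; q_2=T; q_3=T; q_4=F; q_5=F; q_6=F; q_7=T

q_2 ^ q_5 ^ q_7 = T ^ F ^ T = False ✓
q_1 ^ q_5 ^ q_7 = F ^ F ^ T = True ✓
q_1 ^ q_6 = F ^ F = False ✓
q_4 ^ q_6 = F ^ F = False ✓
q_1 ^ q_2 = F ^ T = True ✓
q_2 ^ q_3 ^ q_7 = T ^ T ^ T = True ✓
q_1 ^ q_3 ^ q_6 = F ^ T ^ F = True ✓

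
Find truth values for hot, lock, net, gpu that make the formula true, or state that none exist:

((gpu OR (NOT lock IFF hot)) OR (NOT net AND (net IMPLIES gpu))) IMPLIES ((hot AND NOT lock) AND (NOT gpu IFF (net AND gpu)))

hot: True, lock: False, net: False, gpu: True

  ((gpu OR (NOT lock IFF hot)) OR (NOT net AND (net IMPLIES gpu))) IMPLIES ((hot AND NOT lock) AND (NOT gpu IFF (net AND gpu))) = True
    (gpu OR (NOT lock IFF hot)) OR (NOT net AND (net IMPLIES gpu)) = True
      gpu OR (NOT lock IFF hot) = True
        NOT lock IFF hot = True
          NOT lock = True
      NOT net AND (net IMPLIES gpu) = True
        NOT net = True
        net IMPLIES gpu = True
    (hot AND NOT lock) AND (NOT gpu IFF (net AND gpu)) = True
      hot AND NOT lock = True
        NOT lock = True
      NOT gpu IFF (net AND gpu) = True
        NOT gpu = False
        net AND gpu = False
The formula evaluates to True.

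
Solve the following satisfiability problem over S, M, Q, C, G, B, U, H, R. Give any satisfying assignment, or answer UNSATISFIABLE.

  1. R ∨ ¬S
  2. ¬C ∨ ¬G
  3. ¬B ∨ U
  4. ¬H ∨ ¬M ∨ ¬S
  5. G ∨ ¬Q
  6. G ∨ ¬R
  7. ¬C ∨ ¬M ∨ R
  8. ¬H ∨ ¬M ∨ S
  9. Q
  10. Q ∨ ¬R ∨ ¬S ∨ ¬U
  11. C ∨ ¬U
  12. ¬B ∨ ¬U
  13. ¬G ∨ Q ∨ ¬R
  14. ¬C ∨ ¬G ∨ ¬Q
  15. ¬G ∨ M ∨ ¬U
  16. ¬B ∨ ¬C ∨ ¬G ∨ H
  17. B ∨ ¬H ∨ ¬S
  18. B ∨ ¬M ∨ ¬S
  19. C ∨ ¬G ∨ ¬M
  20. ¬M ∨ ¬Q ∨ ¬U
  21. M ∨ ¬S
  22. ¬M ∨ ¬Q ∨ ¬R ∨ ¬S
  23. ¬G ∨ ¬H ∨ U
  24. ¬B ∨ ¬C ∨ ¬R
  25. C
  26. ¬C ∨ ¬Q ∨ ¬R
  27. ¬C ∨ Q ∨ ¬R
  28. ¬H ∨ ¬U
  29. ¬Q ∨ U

Unsatisfiable — no assignment works.

Case Q = True:
  (G ∨ ¬Q) forces G = True.
  (¬C ∨ ¬G) forces C = False.
  Clause (C) is falsified — contradiction.
Case Q = False:
  Clause (Q) is falsified — contradiction.
Both cases fail, so the formula is unsatisfiable.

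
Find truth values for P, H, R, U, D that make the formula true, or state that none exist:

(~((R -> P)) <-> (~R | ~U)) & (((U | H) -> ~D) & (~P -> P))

P=T, H=F, R=T, U=T, D=F

  ~((R -> P)) <-> (~R | ~U) = True
    ~((R -> P)) = False
      R -> P = True
    ~R | ~U = False
      ~R = False
      ~U = False
  ((U | H) -> ~D) & (~P -> P) = True
    (U | H) -> ~D = True
      U | H = True
      ~D = True
    ~P -> P = True
      ~P = False
Both conjuncts True, so the formula holds.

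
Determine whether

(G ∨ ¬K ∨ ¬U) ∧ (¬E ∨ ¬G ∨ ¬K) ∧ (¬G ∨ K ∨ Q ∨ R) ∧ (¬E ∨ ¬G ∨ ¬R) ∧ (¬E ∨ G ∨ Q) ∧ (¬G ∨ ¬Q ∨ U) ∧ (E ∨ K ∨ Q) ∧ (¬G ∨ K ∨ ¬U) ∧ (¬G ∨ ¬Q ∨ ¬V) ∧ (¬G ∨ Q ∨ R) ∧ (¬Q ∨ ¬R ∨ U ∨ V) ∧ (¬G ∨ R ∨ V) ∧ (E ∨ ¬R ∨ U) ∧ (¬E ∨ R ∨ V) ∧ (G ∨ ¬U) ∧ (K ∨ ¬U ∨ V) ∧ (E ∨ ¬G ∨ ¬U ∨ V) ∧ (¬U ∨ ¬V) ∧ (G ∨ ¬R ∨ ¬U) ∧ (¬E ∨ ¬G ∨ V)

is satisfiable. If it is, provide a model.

Set K = True.
Set V = True.
  then (¬U ∨ ¬V) forces U = False.
Set R = False.
Set E = True.
  then (¬E ∨ ¬G ∨ ¬K) forces G = False.
  then (¬E ∨ G ∨ Q) forces Q = True.
All clauses satisfied.

K=T, V=T, R=F, E=T, G=F, Q=T, U=F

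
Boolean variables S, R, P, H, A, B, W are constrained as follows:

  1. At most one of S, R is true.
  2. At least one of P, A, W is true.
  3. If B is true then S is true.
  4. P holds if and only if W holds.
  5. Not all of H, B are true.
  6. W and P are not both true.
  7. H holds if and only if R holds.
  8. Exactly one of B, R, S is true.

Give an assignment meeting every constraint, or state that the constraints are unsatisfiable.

S = True, R = False, P = False, H = False, A = True, B = False, W = False

  (1) {S, R}: 1 true — at most one ✓
  (2) {P, A, W}: 1 true — at least one ✓
  (3) B=F ⇒ S: vacuous ✓
  (4) P=F, W=F — same ✓
  (5) {H, B}: 0/2 true — not all ✓
  (6) W=F, P=F — not both ✓
  (7) H=F, R=F — same ✓
  (8) {B, R, S}: 1 true — exactly one ✓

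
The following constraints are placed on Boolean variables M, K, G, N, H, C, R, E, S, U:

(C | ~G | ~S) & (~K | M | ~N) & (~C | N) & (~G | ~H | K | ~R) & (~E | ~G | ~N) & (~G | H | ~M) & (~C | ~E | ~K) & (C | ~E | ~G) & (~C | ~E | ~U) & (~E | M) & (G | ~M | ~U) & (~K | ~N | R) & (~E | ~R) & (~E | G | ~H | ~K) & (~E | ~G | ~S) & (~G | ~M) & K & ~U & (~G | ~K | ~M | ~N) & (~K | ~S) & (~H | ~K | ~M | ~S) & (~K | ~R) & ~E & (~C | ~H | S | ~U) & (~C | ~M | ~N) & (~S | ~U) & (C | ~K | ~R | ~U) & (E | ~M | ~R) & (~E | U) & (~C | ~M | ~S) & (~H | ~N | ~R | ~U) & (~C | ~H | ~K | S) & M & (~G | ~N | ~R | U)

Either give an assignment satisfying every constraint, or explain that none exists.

Unit clause (K) forces K = True.
Unit clause (~U) forces U = False.
In (~K | ~S) only ~S is left, so S = False.
In (~K | ~R) only ~R is left, so R = False.
Unit clause (~E) forces E = False.
Unit clause (M) forces M = True.
In (~K | ~N | R) only ~N is left, so N = False.
In (~G | ~M) only ~G is left, so G = False.
In (~C | N) only ~C is left, so C = False.
Set H = False.
All clauses satisfied.

M: True, K: True, G: False, N: False, H: False, C: False, R: False, E: False, S: False, U: False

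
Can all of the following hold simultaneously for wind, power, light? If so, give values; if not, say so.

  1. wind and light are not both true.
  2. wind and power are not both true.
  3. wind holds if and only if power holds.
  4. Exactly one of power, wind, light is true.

wind = False; power = False; light = True

  (1) wind=F, light=T — not both ✓
  (2) wind=F, power=F — not both ✓
  (3) wind=F, power=F — same ✓
  (4) {power, wind, light}: 1 true — exactly one ✓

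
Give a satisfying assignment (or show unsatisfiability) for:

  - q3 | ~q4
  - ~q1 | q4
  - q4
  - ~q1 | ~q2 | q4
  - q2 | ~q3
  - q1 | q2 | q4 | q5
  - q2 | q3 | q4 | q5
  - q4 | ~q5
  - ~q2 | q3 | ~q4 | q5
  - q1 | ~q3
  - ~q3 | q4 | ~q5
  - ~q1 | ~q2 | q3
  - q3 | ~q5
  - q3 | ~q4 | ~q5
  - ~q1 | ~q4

Unsatisfiable — no assignment works.

Case q1 = True:
  (~q1 | q4) forces q4 = True.
  Clause (~q1 | ~q4) is falsified — contradiction.
Case q1 = False:
  (q4) forces q4 = True.
  (q3 | ~q4) forces q3 = True.
  Clause (q1 | ~q3) is falsified — contradiction.
Both cases fail, so the formula is unsatisfiable.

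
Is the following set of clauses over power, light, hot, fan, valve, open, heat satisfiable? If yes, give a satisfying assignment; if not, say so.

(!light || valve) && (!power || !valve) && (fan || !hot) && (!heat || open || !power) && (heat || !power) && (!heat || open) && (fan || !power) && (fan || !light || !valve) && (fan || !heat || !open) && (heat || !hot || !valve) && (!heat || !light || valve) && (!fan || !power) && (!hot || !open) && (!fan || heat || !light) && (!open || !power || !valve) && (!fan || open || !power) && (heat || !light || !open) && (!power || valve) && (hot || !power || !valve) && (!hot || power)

Set power = False.
  then (!hot || power) forces hot = False.
Set light = False.
Set fan = True.
Set valve = False.
Set open = False.
  then (!heat || open) forces heat = False.
All clauses satisfied.

power=F, light=F, hot=F, fan=T, valve=F, open=F, heat=F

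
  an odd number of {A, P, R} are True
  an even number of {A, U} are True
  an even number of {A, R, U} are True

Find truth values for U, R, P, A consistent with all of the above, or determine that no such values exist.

U=F, R=F, P=T, A=F

{A, P, R}: 1 true → odd ✓
{A, U}: 0 true → even ✓
{A, R, U}: 0 true → even ✓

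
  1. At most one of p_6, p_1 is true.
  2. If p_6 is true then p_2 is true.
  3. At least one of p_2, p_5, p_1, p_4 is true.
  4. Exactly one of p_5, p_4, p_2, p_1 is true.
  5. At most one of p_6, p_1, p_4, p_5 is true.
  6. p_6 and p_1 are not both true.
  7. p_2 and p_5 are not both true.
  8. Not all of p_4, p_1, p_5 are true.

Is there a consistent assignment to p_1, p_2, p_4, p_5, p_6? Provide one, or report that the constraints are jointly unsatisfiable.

p_1 = False; p_2 = True; p_4 = False; p_5 = False; p_6 = False

  (1) {p_6, p_1}: 0 true — at most one ✓
  (2) p_6=F ⇒ p_2: vacuous ✓
  (3) {p_2, p_5, p_1, p_4}: 1 true — at least one ✓
  (4) {p_5, p_4, p_2, p_1}: 1 true — exactly one ✓
  (5) {p_6, p_1, p_4, p_5}: 0 true — at most one ✓
  (6) p_6=F, p_1=F — not both ✓
  (7) p_2=T, p_5=F — not both ✓
  (8) {p_4, p_1, p_5}: 0/3 true — not all ✓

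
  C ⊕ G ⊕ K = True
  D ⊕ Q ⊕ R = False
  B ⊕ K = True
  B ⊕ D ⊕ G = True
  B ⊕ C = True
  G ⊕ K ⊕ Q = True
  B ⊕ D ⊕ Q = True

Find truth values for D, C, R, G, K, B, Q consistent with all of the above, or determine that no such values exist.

D=F; C=T; R=T; G=T; K=T; B=F; Q=T

C ⊕ G ⊕ K = T ⊕ T ⊕ T = True ✓
D ⊕ Q ⊕ R = F ⊕ T ⊕ T = False ✓
B ⊕ K = F ⊕ T = True ✓
B ⊕ D ⊕ G = F ⊕ F ⊕ T = True ✓
B ⊕ C = F ⊕ T = True ✓
G ⊕ K ⊕ Q = T ⊕ T ⊕ T = True ✓
B ⊕ D ⊕ Q = F ⊕ F ⊕ T = True ✓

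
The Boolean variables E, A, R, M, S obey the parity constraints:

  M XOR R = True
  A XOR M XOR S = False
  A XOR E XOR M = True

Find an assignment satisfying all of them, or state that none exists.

E = False, A = True, R = True, M = False, S = True

M XOR R = F XOR T = True ✓
A XOR M XOR S = T XOR F XOR T = False ✓
A XOR E XOR M = T XOR F XOR F = True ✓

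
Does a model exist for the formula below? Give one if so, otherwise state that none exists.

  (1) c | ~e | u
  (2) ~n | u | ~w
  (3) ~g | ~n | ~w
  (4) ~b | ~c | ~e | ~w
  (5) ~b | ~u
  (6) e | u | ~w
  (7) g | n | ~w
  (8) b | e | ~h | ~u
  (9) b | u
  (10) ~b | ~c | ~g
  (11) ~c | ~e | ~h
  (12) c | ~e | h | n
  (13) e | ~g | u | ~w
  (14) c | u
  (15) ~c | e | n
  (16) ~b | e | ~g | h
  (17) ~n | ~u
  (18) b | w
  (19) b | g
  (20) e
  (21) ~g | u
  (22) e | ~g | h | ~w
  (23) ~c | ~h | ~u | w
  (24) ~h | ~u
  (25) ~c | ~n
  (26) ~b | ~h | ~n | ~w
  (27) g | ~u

u: False, w: False, h: False, n: False, b: True, c: True, e: True, g: False

Unit clause (e) forces e = True.
Set u = False.
  then (c | ~e | u) forces c = True.
  then (b | u) forces b = True.
  then (~b | ~c | ~g) forces g = False.
  then (~c | ~e | ~h) forces h = False.
  then (~c | ~n) forces n = False.
  then (~b | ~c | ~e | ~w) forces w = False.
All clauses satisfied.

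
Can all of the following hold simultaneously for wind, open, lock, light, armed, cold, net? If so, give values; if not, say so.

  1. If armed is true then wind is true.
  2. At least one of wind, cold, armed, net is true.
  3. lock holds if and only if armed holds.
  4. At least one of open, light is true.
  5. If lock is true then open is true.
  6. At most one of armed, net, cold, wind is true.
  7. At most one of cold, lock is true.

wind: True, open: True, lock: False, light: False, armed: False, cold: False, net: False

  (1) armed=F ⇒ wind: vacuous ✓
  (2) {wind, cold, armed, net}: 1 true — at least one ✓
  (3) lock=F, armed=F — same ✓
  (4) {open, light}: 1 true — at least one ✓
  (5) lock=F ⇒ open: vacuous ✓
  (6) {armed, net, cold, wind}: 1 true — at most one ✓
  (7) {cold, lock}: 0 true — at most one ✓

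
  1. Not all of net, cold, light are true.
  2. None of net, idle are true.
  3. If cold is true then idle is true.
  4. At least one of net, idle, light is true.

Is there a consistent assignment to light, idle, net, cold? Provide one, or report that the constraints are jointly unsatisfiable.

light=T, idle=F, net=F, cold=F

  (1) {net, cold, light}: 1/3 true — not all ✓
  (2) {net, idle}: 0 true — none ✓
  (3) cold=F ⇒ idle: vacuous ✓
  (4) {net, idle, light}: 1 true — at least one ✓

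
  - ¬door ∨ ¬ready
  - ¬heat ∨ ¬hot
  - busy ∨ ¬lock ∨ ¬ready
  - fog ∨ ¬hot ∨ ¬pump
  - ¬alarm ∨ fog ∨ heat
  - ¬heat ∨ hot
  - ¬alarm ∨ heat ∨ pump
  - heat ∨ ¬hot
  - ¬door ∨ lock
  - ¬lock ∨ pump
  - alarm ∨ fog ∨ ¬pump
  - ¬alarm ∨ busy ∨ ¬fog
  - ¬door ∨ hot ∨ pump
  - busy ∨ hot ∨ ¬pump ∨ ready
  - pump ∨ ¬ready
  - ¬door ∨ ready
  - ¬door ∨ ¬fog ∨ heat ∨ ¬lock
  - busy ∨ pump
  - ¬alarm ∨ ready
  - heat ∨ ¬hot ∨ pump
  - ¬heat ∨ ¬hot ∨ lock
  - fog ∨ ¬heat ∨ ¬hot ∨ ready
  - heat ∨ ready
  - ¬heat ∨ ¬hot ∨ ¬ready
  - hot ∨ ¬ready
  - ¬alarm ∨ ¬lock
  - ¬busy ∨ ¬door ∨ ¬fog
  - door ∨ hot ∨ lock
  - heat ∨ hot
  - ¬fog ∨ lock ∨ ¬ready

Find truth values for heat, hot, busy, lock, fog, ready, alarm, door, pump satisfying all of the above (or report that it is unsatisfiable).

Unsatisfiable — no assignment works.

Case heat = True:
  (¬heat ∨ ¬hot) forces hot = False.
  Clause (¬heat ∨ hot) is falsified — contradiction.
Case heat = False:
  (heat ∨ ¬hot) forces hot = False.
  Clause (heat ∨ hot) is falsified — contradiction.
Both cases fail, so the formula is unsatisfiable.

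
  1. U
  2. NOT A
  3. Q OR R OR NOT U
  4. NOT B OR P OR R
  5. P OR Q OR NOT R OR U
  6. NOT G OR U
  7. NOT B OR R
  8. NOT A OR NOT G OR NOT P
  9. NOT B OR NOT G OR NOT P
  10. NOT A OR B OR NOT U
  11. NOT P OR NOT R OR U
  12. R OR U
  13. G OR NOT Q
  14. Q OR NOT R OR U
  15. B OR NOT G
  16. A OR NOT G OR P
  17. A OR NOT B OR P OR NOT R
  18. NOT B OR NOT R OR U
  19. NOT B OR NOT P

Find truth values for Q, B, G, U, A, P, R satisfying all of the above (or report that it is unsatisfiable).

Q = False; B = False; G = False; U = True; A = False; P = False; R = True

Unit clause (U) forces U = True.
Unit clause (NOT A) forces A = False.
Set Q = False.
  then (Q OR R OR NOT U) forces R = True.
Set B = False.
  then (B OR NOT G) forces G = False.
Set P = False.
All clauses satisfied.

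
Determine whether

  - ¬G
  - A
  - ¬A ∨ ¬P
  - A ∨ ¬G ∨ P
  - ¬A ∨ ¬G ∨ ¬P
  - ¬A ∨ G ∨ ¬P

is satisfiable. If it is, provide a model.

A: True, G: False, P: False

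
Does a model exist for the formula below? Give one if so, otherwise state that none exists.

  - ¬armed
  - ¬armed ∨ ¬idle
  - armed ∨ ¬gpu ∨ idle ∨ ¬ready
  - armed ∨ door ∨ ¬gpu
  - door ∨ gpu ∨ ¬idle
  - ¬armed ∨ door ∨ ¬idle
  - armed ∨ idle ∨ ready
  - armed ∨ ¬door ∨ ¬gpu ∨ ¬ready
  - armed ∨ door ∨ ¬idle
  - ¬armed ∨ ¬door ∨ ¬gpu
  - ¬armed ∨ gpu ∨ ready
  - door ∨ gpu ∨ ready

gpu = False, armed = False, door = True, ready = True, idle = True

Unit clause (¬armed) forces armed = False.
Set gpu = False.
Set door = True.
Set ready = True.
Set idle = True.
All clauses satisfied.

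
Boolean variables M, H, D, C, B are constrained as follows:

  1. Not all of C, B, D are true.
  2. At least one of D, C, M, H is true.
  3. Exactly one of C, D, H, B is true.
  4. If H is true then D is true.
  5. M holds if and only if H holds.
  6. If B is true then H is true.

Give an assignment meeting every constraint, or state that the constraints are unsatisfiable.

M: False, H: False, D: False, C: True, B: False

  (1) {C, B, D}: 1/3 true — not all ✓
  (2) {D, C, M, H}: 1 true — at least one ✓
  (3) {C, D, H, B}: 1 true — exactly one ✓
  (4) H=F ⇒ D: vacuous ✓
  (5) M=F, H=F — same ✓
  (6) B=F ⇒ H: vacuous ✓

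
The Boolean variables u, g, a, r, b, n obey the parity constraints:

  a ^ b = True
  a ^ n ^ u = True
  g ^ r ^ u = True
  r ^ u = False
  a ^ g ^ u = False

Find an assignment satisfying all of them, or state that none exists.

u = True, g = True, a = False, r = True, b = True, n = False

a ^ b = F ^ T = True ✓
a ^ n ^ u = F ^ F ^ T = True ✓
g ^ r ^ u = T ^ T ^ T = True ✓
r ^ u = T ^ T = False ✓
a ^ g ^ u = F ^ T ^ T = False ✓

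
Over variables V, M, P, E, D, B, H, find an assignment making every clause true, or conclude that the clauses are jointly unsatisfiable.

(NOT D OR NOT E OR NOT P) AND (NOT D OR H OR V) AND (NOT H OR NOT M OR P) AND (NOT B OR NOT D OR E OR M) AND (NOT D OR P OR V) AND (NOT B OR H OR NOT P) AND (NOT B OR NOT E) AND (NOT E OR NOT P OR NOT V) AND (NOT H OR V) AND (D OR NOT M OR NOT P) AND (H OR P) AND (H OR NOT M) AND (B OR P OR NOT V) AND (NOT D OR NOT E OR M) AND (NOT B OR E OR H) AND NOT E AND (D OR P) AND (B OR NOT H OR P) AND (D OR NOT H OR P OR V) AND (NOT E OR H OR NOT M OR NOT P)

V: False; M: False; P: True; E: False; D: False; B: False; H: False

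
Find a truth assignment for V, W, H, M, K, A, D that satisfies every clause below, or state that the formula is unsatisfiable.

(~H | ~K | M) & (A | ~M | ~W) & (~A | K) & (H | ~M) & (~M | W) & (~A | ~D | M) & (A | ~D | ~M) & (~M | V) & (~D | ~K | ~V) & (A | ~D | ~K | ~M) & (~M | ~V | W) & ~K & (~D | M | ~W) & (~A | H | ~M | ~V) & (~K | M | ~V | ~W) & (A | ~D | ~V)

Unit clause (~K) forces K = False.
In (~A | K) only ~A is left, so A = False.
Set V = False.
  then (~M | V) forces M = False.
Set W = True.
  then (~D | M | ~W) forces D = False.
Set H = False.
All clauses satisfied.

V: False, W: True, H: False, M: False, K: False, A: False, D: False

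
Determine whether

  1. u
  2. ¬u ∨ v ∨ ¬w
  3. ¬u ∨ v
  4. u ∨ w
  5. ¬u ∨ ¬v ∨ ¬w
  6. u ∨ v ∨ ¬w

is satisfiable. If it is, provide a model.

v=T; u=T; w=F

Unit clause (u) forces u = True.
In (¬u ∨ v) only v is left, so v = True.
In (¬u ∨ ¬v ∨ ¬w) only ¬w is left, so w = False.
All clauses satisfied.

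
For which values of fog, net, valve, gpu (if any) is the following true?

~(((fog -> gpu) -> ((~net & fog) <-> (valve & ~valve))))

fog=T, net=F, valve=T, gpu=T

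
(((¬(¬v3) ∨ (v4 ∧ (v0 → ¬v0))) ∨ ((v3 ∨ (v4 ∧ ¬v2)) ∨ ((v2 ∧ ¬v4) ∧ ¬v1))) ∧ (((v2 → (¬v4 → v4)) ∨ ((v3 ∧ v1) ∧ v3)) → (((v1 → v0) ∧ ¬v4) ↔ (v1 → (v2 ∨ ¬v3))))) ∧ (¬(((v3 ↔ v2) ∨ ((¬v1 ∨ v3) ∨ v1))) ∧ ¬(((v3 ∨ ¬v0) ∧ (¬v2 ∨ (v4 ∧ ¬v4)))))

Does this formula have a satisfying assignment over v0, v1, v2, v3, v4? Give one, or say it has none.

The conjunct ¬(((v3 ↔ v2) ∨ ((¬v1 ∨ v3) ∨ v1))) is unsatisfiable on its own:
  v1=F, v2=F, v3=F: evaluates to False.
  v1=F, v2=F, v3=T: evaluates to False.
  v1=F, v2=T, v3=F: evaluates to False.
  v1=F, v2=T, v3=T: evaluates to False.
  v1=T, v2=F, v3=F: evaluates to False.
  v1=T, v2=F, v3=T: evaluates to False.
  v1=T, v2=T, v3=F: evaluates to False.
  v1=T, v2=T, v3=T: evaluates to False.
So the whole conjunction is unsatisfiable.

UNSATISFIABLE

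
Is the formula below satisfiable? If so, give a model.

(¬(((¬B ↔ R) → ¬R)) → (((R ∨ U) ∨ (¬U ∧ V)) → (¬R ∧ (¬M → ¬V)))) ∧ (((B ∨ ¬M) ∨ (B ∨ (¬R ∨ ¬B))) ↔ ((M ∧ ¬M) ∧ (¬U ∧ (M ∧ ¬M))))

The conjunct ((B ∨ ¬M) ∨ (B ∨ (¬R ∨ ¬B))) ↔ ((M ∧ ¬M) ∧ (¬U ∧ (M ∧ ¬M))) is unsatisfiable on its own:
  M = True: simplifies to ¬((B ∨ (B ∨ (¬R ∨ ¬B)))).
    B = True: this becomes ¬((True ∨ True)) = False.
    B = False: this becomes ¬((False ∨ True)) = False.
  M = False: this becomes (True ∨ (B ∨ (¬R ∨ ¬B))) ↔ (False ∧ False) = False.
So the whole conjunction is unsatisfiable.

The formula is unsatisfiable.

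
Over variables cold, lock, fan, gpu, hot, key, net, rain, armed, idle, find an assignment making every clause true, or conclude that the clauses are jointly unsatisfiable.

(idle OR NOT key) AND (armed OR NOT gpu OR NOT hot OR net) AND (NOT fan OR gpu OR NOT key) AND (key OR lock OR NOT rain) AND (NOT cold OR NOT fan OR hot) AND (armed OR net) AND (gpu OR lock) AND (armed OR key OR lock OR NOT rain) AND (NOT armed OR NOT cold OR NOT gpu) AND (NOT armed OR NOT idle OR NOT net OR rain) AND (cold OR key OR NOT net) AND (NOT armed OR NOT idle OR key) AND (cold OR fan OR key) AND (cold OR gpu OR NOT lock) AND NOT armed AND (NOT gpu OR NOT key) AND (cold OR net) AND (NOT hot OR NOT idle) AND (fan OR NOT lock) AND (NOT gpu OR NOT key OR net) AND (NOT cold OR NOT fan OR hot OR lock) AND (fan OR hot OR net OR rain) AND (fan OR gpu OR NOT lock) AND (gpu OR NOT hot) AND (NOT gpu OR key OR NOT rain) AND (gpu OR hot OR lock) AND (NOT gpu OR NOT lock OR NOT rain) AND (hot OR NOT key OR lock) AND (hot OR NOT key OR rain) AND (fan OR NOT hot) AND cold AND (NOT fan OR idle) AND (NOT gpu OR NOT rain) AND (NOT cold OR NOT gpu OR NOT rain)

Unit clause (NOT armed) forces armed = False.
Unit clause (cold) forces cold = True.
In (armed OR net) only net is left, so net = True.
Try lock = True:
  (fan OR NOT lock) forces fan = True.
  (NOT cold OR NOT fan OR hot) forces hot = True.
  (NOT hot OR NOT idle) forces idle = False.
  clause (NOT fan OR idle) is falsified — backtrack.
So lock = False.
  then (gpu OR lock) forces gpu = True.
  then (NOT gpu OR NOT key) forces key = False.
  then (NOT gpu OR key OR NOT rain) forces rain = False.
Try fan = True:
  (NOT cold OR NOT fan OR hot) forces hot = True.
  (NOT hot OR NOT idle) forces idle = False.
  clause (NOT fan OR idle) is falsified — backtrack.
So fan = False.
  then (fan OR NOT hot) forces hot = False.
Set idle = False.
All clauses satisfied.

cold: True, lock: False, fan: False, gpu: True, hot: False, key: False, net: True, rain: False, armed: False, idle: False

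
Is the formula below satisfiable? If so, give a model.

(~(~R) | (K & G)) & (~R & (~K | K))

G: True, R: False, K: True

  ~(~R) | (K & G) = True
    ~(~R) = False
      ~R = True
    K & G = True
  ~R & (~K | K) = True
    ~R = True
    ~K | K = True
      ~K = False
Both conjuncts True, so the formula holds.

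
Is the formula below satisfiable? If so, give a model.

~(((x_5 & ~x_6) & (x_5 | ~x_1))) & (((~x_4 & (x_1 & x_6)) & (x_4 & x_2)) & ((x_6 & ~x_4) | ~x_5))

Case x_4 = True: the conjunct ~x_4 is False.
Case x_4 = False: the conjunct x_4 is False.
Both cases fail — unsatisfiable.

UNSATISFIABLE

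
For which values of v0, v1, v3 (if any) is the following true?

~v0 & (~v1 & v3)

v0 = False; v1 = False; v3 = True

  ~v0 = True
  ~v1 & v3 = True
    ~v1 = True
Both conjuncts True, so the formula holds.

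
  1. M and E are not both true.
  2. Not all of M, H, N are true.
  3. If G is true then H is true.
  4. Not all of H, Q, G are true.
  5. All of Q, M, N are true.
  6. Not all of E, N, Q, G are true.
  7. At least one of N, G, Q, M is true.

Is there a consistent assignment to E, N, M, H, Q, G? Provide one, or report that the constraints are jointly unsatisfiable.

E = False, N = True, M = True, H = False, Q = True, G = False

  (1) M=T, E=F — not both ✓
  (2) {M, H, N}: 2/3 true — not all ✓
  (3) G=F ⇒ H: vacuous ✓
  (4) {H, Q, G}: 1/3 true — not all ✓
  (5) {Q, M, N}: all 3 true ✓
  (6) {E, N, Q, G}: 2/4 true — not all ✓
  (7) {N, G, Q, M}: 3 true — at least one ✓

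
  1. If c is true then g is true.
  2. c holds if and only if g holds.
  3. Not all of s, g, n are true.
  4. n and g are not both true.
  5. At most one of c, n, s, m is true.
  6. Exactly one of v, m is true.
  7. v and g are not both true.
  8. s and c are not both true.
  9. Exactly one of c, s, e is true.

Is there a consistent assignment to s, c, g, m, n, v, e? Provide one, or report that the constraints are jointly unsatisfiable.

s = False, c = False, g = False, m = False, n = True, v = True, e = True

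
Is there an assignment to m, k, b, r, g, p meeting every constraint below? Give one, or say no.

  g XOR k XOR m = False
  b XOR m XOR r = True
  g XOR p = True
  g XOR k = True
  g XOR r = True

m=T, k=F, b=F, r=F, g=T, p=F

g XOR k XOR m = T XOR F XOR T = False ✓
b XOR m XOR r = F XOR T XOR F = True ✓
g XOR p = T XOR F = True ✓
g XOR k = T XOR F = True ✓
g XOR r = T XOR F = True ✓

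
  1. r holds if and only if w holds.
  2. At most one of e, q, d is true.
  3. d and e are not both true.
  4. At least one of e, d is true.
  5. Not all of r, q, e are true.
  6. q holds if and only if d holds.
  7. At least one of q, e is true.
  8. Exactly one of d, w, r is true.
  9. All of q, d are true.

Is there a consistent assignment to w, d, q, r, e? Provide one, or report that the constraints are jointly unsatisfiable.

UNSATISFIABLE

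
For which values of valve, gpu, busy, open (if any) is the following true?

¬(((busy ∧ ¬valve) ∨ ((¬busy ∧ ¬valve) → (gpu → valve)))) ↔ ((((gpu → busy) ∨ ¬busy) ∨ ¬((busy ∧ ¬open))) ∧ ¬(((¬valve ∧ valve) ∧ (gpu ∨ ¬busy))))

valve = False, gpu = True, busy = False, open = True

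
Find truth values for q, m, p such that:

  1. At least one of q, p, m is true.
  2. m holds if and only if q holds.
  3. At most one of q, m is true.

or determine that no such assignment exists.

q = False; m = False; p = True

  (1) {q, p, m}: 1 true — at least one ✓
  (2) m=F, q=F — same ✓
  (3) {q, m}: 0 true — at most one ✓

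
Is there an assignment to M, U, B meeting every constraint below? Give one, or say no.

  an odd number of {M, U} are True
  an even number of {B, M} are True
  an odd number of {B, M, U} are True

M = False; U = True; B = False

{M, U}: 1 true → odd ✓
{B, M}: 0 true → even ✓
{B, M, U}: 1 true → odd ✓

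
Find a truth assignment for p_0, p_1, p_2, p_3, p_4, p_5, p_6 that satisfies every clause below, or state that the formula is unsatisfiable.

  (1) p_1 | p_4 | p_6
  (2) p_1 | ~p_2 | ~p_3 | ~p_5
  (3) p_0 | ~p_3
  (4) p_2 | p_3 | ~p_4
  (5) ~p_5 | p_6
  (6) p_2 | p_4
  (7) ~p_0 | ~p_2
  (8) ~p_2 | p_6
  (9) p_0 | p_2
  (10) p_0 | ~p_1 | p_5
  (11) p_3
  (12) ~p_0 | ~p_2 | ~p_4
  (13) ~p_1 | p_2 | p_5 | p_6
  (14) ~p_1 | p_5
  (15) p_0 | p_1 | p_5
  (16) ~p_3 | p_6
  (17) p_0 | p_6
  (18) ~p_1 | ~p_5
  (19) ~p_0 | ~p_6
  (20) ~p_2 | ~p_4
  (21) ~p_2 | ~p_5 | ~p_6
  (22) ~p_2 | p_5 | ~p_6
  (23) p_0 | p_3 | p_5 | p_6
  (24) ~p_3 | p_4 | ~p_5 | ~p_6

The formula is unsatisfiable.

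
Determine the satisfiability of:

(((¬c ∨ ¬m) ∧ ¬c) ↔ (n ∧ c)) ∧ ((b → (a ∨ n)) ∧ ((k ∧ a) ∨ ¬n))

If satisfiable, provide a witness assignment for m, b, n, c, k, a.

m = True, b = True, n = False, c = True, k = True, a = True

  ((¬c ∨ ¬m) ∧ ¬c) ↔ (n ∧ c) = True
    (¬c ∨ ¬m) ∧ ¬c = False
      ¬c ∨ ¬m = False
        ¬c = False
        ¬m = False
      ¬c = False
    n ∧ c = False
  (b → (a ∨ n)) ∧ ((k ∧ a) ∨ ¬n) = True
    b → (a ∨ n) = True
      a ∨ n = True
    (k ∧ a) ∨ ¬n = True
      k ∧ a = True
      ¬n = True
Both conjuncts True, so the formula holds.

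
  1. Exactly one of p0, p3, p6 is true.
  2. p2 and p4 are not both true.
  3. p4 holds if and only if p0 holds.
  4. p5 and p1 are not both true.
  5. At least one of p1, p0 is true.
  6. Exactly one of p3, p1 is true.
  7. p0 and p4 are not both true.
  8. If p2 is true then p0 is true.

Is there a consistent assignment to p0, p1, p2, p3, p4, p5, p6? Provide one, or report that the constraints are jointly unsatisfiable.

p0 = False; p1 = True; p2 = False; p3 = False; p4 = False; p5 = False; p6 = True

  (1) {p0, p3, p6}: 1 true — exactly one ✓
  (2) p2=F, p4=F — not both ✓
  (3) p4=F, p0=F — same ✓
  (4) p5=F, p1=T — not both ✓
  (5) {p1, p0}: 1 true — at least one ✓
  (6) {p3, p1}: 1 true — exactly one ✓
  (7) p0=F, p4=F — not both ✓
  (8) p2=F ⇒ p0: vacuous ✓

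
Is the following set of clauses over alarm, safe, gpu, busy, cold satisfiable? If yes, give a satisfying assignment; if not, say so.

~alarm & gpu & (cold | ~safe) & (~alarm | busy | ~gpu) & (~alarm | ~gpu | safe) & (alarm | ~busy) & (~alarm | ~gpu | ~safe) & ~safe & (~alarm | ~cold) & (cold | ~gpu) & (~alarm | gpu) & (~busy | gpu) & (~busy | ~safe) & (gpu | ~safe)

alarm = False; safe = False; gpu = True; busy = False; cold = True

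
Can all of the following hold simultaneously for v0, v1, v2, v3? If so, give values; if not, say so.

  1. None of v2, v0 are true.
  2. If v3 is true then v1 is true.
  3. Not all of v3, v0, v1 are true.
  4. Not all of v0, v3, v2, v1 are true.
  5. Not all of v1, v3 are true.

v0: False, v1: True, v2: False, v3: False

  (1) {v2, v0}: 0 true — none ✓
  (2) v3=F ⇒ v1: vacuous ✓
  (3) {v3, v0, v1}: 1/3 true — not all ✓
  (4) {v0, v3, v2, v1}: 1/4 true — not all ✓
  (5) {v1, v3}: 1/2 true — not all ✓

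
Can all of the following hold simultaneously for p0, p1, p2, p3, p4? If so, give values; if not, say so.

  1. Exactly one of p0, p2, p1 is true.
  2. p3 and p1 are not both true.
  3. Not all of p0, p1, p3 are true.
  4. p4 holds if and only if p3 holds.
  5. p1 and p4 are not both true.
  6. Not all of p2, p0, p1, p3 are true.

p0=F, p1=T, p2=F, p3=F, p4=F

  (1) {p0, p2, p1}: 1 true — exactly one ✓
  (2) p3=F, p1=T — not both ✓
  (3) {p0, p1, p3}: 1/3 true — not all ✓
  (4) p4=F, p3=F — same ✓
  (5) p1=T, p4=F — not both ✓
  (6) {p2, p0, p1, p3}: 1/4 true — not all ✓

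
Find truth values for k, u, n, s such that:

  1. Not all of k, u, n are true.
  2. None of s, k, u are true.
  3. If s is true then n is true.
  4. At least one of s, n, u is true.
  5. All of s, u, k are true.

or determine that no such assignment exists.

UNSATISFIABLE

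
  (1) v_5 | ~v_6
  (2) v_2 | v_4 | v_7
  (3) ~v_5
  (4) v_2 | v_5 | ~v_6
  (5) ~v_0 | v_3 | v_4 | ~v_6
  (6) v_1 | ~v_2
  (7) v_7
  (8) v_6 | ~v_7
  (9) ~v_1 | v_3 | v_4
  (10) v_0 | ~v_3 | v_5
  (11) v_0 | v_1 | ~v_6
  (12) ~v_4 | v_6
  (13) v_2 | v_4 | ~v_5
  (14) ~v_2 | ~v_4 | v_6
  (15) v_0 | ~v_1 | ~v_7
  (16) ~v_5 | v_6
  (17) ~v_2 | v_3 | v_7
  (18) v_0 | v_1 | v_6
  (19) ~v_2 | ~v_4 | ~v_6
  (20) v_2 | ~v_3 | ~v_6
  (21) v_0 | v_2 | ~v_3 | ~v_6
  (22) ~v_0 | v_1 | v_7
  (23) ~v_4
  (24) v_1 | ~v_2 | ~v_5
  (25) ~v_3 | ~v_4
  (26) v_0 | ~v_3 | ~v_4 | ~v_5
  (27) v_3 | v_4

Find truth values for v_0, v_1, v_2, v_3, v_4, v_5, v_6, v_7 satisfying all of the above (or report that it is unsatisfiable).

No satisfying assignment exists.

Case v_5 = True:
  Clause (~v_5) is falsified — contradiction.
Case v_5 = False:
  (v_5 | ~v_6) forces v_6 = False.
  (v_7) forces v_7 = True.
  Clause (v_6 | ~v_7) is falsified — contradiction.
Both cases fail, so the formula is unsatisfiable.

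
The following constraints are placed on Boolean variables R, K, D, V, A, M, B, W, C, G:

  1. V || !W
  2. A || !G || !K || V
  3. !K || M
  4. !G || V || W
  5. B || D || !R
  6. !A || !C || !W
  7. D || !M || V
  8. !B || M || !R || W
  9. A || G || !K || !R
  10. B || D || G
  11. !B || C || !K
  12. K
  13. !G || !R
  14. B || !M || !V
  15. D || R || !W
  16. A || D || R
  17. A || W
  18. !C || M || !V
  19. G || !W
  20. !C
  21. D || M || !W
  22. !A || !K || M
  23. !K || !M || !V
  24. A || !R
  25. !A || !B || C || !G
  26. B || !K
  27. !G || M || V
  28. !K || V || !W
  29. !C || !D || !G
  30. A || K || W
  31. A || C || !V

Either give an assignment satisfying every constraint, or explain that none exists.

Case K = True:
  (!K || M) forces M = True.
  (!C) forces C = False.
  (!B || C || !K) forces B = False.
  Clause (B || !K) is falsified — contradiction.
Case K = False:
  Clause (K) is falsified — contradiction.
Both cases fail, so the formula is unsatisfiable.

Unsatisfiable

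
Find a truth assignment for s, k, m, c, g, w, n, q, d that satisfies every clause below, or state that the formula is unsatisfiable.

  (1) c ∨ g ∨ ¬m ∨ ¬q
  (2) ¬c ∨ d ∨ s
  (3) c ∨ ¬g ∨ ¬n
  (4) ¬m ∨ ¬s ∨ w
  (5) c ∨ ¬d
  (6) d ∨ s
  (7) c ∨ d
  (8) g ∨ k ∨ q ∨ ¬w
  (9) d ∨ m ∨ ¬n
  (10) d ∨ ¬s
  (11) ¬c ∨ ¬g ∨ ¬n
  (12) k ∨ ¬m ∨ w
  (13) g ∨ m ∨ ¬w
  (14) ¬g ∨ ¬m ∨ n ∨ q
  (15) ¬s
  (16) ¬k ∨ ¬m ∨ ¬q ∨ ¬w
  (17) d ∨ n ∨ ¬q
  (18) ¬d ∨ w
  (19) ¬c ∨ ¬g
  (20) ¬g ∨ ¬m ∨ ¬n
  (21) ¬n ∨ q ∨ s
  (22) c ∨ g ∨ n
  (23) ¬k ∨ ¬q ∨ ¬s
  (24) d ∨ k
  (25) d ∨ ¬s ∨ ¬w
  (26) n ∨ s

Unit clause (¬s) forces s = False.
In (n ∨ s) only n is left, so n = True.
In (d ∨ s) only d is left, so d = True.
In (¬d ∨ w) only w is left, so w = True.
In (¬n ∨ q ∨ s) only q is left, so q = True.
In (c ∨ ¬d) only c is left, so c = True.
In (¬c ∨ ¬g ∨ ¬n) only ¬g is left, so g = False.
In (g ∨ m ∨ ¬w) only m is left, so m = True.
In (¬k ∨ ¬m ∨ ¬q ∨ ¬w) only ¬k is left, so k = False.
All clauses satisfied.

s: False, k: False, m: True, c: True, g: False, w: True, n: True, q: True, d: True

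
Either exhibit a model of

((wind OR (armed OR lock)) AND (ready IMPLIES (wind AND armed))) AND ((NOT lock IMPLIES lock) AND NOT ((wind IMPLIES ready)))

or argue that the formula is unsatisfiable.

armed = False; lock = True; ready = False; wind = True

  (wind OR (armed OR lock)) AND (ready IMPLIES (wind AND armed)) = True
    wind OR (armed OR lock) = True
      armed OR lock = True
    ready IMPLIES (wind AND armed) = True
      wind AND armed = False
  (NOT lock IMPLIES lock) AND NOT ((wind IMPLIES ready)) = True
    NOT lock IMPLIES lock = True
      NOT lock = False
    NOT ((wind IMPLIES ready)) = True
      wind IMPLIES ready = False
Both conjuncts True, so the formula holds.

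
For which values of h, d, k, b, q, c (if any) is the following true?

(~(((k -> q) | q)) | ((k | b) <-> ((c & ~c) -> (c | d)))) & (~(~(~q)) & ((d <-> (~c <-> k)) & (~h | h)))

h=F, d=F, k=T, b=T, q=F, c=T

  ~(((k -> q) | q)) | ((k | b) <-> ((c & ~c) -> (c | d))) = True
    ~(((k -> q) | q)) = True
      (k -> q) | q = False
        k -> q = False
    (k | b) <-> ((c & ~c) -> (c | d)) = True
      k | b = True
      (c & ~c) -> (c | d) = True
        c & ~c = False
          ~c = False
        c | d = True
  ~(~(~q)) & ((d <-> (~c <-> k)) & (~h | h)) = True
    ~(~(~q)) = True
      ~(~q) = False
        ~q = True
    (d <-> (~c <-> k)) & (~h | h) = True
      d <-> (~c <-> k) = True
        ~c <-> k = False
          ~c = False
      ~h | h = True
        ~h = True
Both conjuncts True, so the formula holds.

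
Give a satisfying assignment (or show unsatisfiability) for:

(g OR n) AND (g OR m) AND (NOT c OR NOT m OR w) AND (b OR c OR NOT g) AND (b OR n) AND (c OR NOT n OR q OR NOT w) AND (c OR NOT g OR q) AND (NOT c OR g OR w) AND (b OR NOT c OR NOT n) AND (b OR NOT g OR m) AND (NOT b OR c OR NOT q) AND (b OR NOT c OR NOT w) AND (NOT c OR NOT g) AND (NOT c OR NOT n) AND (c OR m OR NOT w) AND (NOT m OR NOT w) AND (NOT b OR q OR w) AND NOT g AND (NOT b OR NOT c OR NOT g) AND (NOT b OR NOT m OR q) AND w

Case m = True:
  (NOT m OR NOT w) forces w = False.
  Clause (w) is falsified — contradiction.
Case m = False:
  (g OR m) forces g = True.
  Clause (NOT g) is falsified — contradiction.
Both cases fail, so the formula is unsatisfiable.

The formula is unsatisfiable.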